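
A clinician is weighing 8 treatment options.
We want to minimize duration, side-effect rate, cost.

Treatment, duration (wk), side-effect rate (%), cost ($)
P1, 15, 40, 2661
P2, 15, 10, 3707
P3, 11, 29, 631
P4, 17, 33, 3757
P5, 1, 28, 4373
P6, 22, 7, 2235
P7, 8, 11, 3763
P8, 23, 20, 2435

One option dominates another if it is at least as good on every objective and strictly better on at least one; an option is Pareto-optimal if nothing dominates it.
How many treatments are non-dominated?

5

P1: dominated by P3 (duration 11≤15, side-effect rate 29≤40, cost 631≤2661).
P2: not dominated.
P3: not dominated (best cost).
P4: dominated by P2 (duration 15≤17, side-effect rate 10≤33, cost 3707≤3757).
P5: not dominated (best duration).
P6: not dominated (best side-effect rate).
P7: not dominated.
P8: dominated by P6 (duration 22≤23, side-effect rate 7≤20, cost 2235≤2435).
Pareto-optimal: P2, P3, P5, P6, P7 → 5.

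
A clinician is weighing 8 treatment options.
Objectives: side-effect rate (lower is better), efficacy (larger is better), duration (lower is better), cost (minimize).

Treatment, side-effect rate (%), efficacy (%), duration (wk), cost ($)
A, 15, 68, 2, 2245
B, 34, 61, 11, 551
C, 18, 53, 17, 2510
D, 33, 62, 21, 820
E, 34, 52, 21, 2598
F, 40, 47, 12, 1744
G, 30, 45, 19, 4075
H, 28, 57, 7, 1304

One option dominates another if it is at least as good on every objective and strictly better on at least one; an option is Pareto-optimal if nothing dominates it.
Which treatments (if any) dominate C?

A

A: side-effect rate 15≤18, efficacy 68≥53, duration 2≤17, cost 2245≤2510 — dominates C.
Others (B, D, E, F, G, H) are each worse than C on at least one objective.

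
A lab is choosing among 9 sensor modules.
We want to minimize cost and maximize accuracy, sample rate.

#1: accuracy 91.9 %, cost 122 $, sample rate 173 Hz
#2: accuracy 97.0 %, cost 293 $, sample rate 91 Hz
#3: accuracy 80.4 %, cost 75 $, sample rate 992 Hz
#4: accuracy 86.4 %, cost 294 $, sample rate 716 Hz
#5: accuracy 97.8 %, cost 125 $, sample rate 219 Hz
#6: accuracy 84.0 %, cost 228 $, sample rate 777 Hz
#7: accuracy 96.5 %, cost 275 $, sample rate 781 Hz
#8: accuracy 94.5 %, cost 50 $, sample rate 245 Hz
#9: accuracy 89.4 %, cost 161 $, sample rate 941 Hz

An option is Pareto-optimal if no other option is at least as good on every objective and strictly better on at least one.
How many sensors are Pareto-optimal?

#1: dominated by #8 (accuracy 94.5≥91.9, cost 50≤122, sample rate 245≥173).
#2: dominated by #5 (accuracy 97.8≥97.0, cost 125≤293, sample rate 219≥91).
#3: not dominated (best sample rate).
#4: dominated by #7 (accuracy 96.5≥86.4, cost 275≤294, sample rate 781≥716).
#5: not dominated (best accuracy).
#6: dominated by #9 (accuracy 89.4≥84.0, cost 161≤228, sample rate 941≥777).
#7: not dominated.
#8: not dominated (best cost).
#9: not dominated.
Pareto-optimal: #3, #5, #7, #8, #9 → 5.

5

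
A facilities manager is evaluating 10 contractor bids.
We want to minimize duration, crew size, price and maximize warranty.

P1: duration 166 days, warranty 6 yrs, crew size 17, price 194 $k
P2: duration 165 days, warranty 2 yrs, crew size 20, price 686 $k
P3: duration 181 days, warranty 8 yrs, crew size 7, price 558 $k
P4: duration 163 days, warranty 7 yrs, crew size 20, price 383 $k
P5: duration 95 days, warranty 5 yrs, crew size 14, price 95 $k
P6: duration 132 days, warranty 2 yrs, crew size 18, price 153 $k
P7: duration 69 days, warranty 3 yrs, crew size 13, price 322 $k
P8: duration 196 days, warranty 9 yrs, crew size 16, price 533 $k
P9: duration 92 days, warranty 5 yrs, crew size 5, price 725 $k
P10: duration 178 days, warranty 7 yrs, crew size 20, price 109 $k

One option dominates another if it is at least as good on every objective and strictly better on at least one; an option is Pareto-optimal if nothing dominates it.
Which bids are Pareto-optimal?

P1: not dominated.
P2: dominated by P4 (duration 163≤165, warranty 7≥2, crew size 20≤20, price 383≤686).
P3: not dominated.
P4: not dominated.
P5: not dominated (best price).
P6: dominated by P5 (duration 95≤132, warranty 5≥2, crew size 14≤18, price 95≤153).
P7: not dominated (best duration).
P8: not dominated (best warranty).
P9: not dominated (best crew size).
P10: not dominated.

P1, P3, P4, P5, P7, P8, P9, P10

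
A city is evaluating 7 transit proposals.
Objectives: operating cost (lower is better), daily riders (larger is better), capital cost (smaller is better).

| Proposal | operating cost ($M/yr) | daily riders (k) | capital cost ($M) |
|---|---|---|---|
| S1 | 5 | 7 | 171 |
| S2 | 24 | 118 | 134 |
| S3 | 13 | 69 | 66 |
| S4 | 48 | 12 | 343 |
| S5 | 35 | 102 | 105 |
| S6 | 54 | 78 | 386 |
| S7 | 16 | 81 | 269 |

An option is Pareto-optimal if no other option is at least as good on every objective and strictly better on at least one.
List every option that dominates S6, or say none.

S2, S5, S7

S2: operating cost 24≤54, daily riders 118≥78, capital cost 134≤386 — dominates S6.
S5: operating cost 35≤54, daily riders 102≥78, capital cost 105≤386 — dominates S6.
S7: operating cost 16≤54, daily riders 81≥78, capital cost 269≤386 — dominates S6.
Others (S1, S3, S4) are each worse than S6 on at least one objective.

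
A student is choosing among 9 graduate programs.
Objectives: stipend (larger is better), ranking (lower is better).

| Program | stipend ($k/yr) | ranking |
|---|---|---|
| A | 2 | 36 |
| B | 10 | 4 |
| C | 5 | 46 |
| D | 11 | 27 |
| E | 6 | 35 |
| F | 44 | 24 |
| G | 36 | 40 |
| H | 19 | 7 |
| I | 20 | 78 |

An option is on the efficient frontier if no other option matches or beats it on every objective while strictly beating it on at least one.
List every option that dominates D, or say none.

F, H

F: stipend 44≥11, ranking 24≤27 — dominates D.
H: stipend 19≥11, ranking 7≤27 — dominates D.
Others (A, B, C, E, G, I) are each worse than D on at least one objective.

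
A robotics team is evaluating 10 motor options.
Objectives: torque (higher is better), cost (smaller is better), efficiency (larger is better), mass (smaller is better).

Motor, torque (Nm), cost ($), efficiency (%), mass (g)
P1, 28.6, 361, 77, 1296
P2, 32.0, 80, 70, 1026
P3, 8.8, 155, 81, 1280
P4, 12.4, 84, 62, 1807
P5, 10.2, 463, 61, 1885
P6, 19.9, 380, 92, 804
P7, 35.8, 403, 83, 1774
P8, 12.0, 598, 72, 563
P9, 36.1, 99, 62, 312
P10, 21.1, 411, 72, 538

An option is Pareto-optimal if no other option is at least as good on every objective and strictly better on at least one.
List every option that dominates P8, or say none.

P10

P10: torque 21.1≥12.0, cost 411≤598, efficiency 72≥72, mass 538≤563 — dominates P8.
Others (P1, P2, P3, P4, P5, P6, P7, P9) are each worse than P8 on at least one objective.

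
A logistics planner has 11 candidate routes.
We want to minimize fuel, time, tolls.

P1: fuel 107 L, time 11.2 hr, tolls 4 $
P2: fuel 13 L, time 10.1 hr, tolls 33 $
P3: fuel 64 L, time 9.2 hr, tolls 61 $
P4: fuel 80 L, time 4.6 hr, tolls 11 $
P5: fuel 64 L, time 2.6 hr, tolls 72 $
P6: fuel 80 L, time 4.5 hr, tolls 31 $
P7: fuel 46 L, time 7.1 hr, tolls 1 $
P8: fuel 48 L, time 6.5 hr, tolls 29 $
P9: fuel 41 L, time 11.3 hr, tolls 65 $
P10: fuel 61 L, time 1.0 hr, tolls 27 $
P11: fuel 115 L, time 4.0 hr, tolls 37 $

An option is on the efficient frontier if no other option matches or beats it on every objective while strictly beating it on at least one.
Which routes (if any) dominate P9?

P2: fuel 13≤41, time 10.1≤11.3, tolls 33≤65 — dominates P9.
Others (P1, P3, P4, P5, P6, P7, P8, P10, P11) are each worse than P9 on at least one objective.

P2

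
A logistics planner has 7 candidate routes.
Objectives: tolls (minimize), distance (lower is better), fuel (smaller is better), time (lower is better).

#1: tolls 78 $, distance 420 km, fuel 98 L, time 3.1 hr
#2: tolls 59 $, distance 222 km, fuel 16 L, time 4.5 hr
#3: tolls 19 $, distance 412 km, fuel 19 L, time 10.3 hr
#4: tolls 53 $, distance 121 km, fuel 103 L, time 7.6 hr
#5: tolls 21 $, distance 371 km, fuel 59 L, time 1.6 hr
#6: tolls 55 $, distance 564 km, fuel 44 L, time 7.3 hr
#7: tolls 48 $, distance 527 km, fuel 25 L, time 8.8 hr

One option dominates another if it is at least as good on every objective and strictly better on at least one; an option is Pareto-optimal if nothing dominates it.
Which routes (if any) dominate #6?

none

#1: worse on tolls (78 vs 55).
#2: worse on tolls (59 vs 55).
#3: worse on time (10.3 vs 7.3).
#4: worse on fuel (103 vs 44).
#5: worse on fuel (59 vs 44).
#7: worse on time (8.8 vs 7.3).
No option dominates #6.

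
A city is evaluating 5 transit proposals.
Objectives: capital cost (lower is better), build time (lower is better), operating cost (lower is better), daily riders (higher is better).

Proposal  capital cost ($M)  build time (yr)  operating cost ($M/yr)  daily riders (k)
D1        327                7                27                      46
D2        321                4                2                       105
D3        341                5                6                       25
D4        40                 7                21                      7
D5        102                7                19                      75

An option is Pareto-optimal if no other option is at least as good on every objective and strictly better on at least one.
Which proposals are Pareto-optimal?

D1: dominated by D2 (capital cost 321≤327, build time 4≤7, operating cost 2≤27, daily riders 105≥46).
D2: not dominated (best build time).
D3: dominated by D2 (capital cost 321≤341, build time 4≤5, operating cost 2≤6, daily riders 105≥25).
D4: not dominated (best capital cost).
D5: not dominated.

D2, D4, D5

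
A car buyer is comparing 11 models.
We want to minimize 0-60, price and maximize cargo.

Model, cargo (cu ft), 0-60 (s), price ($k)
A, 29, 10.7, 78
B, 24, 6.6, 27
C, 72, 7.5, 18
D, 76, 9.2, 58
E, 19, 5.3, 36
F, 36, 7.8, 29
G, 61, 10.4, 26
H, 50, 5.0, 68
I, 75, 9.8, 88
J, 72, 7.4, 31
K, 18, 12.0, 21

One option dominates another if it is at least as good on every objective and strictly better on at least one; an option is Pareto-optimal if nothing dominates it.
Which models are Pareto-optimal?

A: dominated by C (cargo 72≥29, 0-60 7.5≤10.7, price 18≤78).
B: not dominated.
C: not dominated (best price).
D: not dominated (best cargo).
E: not dominated.
F: dominated by C (cargo 72≥36, 0-60 7.5≤7.8, price 18≤29).
G: dominated by C (cargo 72≥61, 0-60 7.5≤10.4, price 18≤26).
H: not dominated (best 0-60).
I: dominated by D (cargo 76≥75, 0-60 9.2≤9.8, price 58≤88).
J: not dominated.
K: dominated by C (cargo 72≥18, 0-60 7.5≤12.0, price 18≤21).

B, C, D, E, H, J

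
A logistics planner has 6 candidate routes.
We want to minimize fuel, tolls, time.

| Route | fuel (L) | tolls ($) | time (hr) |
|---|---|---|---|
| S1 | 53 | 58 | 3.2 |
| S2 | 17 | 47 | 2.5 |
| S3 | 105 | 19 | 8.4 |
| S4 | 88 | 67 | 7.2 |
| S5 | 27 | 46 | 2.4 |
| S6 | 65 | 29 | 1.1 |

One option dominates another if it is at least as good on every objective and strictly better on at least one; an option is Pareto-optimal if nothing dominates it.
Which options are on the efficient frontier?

S2, S3, S5, S6

S1: dominated by S2 (fuel 17≤53, tolls 47≤58, time 2.5≤3.2).
S2: not dominated (best fuel).
S3: not dominated (best tolls).
S4: dominated by S1 (fuel 53≤88, tolls 58≤67, time 3.2≤7.2).
S5: not dominated.
S6: not dominated (best time).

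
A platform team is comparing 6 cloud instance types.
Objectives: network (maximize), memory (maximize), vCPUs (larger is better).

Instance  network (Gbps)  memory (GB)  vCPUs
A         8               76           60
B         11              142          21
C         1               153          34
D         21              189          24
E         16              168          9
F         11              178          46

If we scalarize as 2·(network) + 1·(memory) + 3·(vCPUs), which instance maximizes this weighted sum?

F

A: 2·8 + 1·76 + 3·60 = 272
B: 2·11 + 1·142 + 3·21 = 227
C: 2·1 + 1·153 + 3·34 = 257
D: 2·21 + 1·189 + 3·24 = 303
E: 2·16 + 1·168 + 3·9 = 227
F: 2·11 + 1·178 + 3·46 = 338
Highest: F at 338.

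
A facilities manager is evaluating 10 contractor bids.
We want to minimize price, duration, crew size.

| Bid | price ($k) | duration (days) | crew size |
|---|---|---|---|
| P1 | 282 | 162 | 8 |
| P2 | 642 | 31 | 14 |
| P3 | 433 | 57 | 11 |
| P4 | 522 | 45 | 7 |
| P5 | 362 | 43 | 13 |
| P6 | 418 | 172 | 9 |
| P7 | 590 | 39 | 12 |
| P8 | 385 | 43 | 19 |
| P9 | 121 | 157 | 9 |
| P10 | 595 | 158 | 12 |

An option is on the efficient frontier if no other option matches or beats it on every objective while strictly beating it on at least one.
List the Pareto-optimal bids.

P1, P2, P3, P4, P5, P7, P9

P1: not dominated.
P2: not dominated (best duration).
P3: not dominated.
P4: not dominated (best crew size).
P5: not dominated.
P6: dominated by P1 (price 282≤418, duration 162≤172, crew size 8≤9).
P7: not dominated.
P8: dominated by P5 (price 362≤385, duration 43≤43, crew size 13≤19).
P9: not dominated (best price).
P10: dominated by P3 (price 433≤595, duration 57≤158, crew size 11≤12).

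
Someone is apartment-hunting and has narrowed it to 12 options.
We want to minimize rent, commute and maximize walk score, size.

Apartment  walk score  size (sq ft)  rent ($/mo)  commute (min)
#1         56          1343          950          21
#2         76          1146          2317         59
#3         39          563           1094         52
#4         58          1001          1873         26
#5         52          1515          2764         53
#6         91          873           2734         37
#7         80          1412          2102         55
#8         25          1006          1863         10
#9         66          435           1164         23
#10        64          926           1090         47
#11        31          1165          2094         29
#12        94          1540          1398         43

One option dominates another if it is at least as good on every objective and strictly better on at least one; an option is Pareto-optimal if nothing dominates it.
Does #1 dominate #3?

Yes

#1 vs #3: walk score 56≥39, size 1343≥563, rent 950≤1094, commute 21≤52 — #1 is at least as good on every objective with at least one strict improvement.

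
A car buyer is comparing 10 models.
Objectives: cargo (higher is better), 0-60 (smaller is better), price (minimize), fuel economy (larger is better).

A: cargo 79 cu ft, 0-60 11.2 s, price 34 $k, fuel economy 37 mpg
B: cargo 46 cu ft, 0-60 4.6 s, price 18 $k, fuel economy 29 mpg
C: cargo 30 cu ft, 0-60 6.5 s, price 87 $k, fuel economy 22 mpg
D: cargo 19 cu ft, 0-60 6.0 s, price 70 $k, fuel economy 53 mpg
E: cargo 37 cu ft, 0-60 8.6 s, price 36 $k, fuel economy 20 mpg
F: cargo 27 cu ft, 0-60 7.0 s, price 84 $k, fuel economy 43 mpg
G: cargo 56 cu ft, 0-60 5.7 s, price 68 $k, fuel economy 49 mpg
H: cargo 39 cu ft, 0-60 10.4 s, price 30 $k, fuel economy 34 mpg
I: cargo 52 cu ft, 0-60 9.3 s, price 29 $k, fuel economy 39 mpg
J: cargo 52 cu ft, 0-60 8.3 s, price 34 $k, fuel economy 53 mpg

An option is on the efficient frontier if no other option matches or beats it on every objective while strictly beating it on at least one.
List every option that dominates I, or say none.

none

A: worse on 0-60 (11.2 vs 9.3).
B: worse on cargo (46 vs 52).
C: worse on cargo (30 vs 52).
D: worse on cargo (19 vs 52).
E: worse on cargo (37 vs 52).
F: worse on cargo (27 vs 52).
G: worse on price (68 vs 29).
H: worse on cargo (39 vs 52).
J: worse on price (34 vs 29).
No option dominates I.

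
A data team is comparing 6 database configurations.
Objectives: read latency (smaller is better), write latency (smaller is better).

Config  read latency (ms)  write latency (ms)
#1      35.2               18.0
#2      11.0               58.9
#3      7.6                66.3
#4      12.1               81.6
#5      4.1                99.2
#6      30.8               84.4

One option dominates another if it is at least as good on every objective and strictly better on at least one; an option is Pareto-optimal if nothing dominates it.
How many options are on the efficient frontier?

#1: not dominated (best write latency).
#2: not dominated.
#3: not dominated.
#4: dominated by #2 (read latency 11.0≤12.1, write latency 58.9≤81.6).
#5: not dominated (best read latency).
#6: dominated by #2 (read latency 11.0≤30.8, write latency 58.9≤84.4).
Pareto-optimal: #1, #2, #3, #5 → 4.

4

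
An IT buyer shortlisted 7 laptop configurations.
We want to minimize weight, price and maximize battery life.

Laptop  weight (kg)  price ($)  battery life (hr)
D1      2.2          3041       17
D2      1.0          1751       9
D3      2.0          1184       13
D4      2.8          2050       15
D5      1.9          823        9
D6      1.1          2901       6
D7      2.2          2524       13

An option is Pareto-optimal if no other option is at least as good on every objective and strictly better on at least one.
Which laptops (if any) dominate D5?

none

D1: worse on weight (2.2 vs 1.9).
D2: worse on price (1751 vs 823).
D3: worse on weight (2.0 vs 1.9).
D4: worse on weight (2.8 vs 1.9).
D6: worse on price (2901 vs 823).
D7: worse on weight (2.2 vs 1.9).
No option dominates D5.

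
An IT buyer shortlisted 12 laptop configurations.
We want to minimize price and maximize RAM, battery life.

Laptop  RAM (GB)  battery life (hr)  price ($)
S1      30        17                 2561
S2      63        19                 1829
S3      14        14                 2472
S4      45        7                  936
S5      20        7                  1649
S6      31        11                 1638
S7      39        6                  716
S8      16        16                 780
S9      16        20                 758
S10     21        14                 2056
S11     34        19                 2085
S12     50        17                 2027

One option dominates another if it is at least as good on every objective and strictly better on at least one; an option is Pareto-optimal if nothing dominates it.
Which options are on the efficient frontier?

S2, S4, S6, S7, S9

S1: dominated by S2 (RAM 63≥30, battery life 19≥17, price 1829≤2561).
S2: not dominated (best RAM).
S3: dominated by S2 (RAM 63≥14, battery life 19≥14, price 1829≤2472).
S4: not dominated.
S5: dominated by S4 (RAM 45≥20, battery life 7≥7, price 936≤1649).
S6: not dominated.
S7: not dominated (best price).
S8: dominated by S9 (RAM 16≥16, battery life 20≥16, price 758≤780).
S9: not dominated (best battery life).
S10: dominated by S2 (RAM 63≥21, battery life 19≥14, price 1829≤2056).
S11: dominated by S2 (RAM 63≥34, battery life 19≥19, price 1829≤2085).
S12: dominated by S2 (RAM 63≥50, battery life 19≥17, price 1829≤2027).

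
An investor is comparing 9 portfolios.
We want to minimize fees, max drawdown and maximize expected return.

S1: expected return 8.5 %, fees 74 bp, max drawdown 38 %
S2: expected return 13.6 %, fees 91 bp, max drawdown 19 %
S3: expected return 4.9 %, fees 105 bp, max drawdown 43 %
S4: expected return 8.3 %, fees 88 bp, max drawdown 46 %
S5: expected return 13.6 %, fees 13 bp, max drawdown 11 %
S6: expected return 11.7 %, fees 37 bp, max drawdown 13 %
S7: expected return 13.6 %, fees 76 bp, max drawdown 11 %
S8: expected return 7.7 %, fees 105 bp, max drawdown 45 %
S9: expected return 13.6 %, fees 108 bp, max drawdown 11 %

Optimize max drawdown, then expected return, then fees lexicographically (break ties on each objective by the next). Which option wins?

S5

First minimize max drawdown: best is 11, kept {S5, S7, S9}.
Then maximize expected return: best is 13.6, kept {S5, S7, S9}.
Then minimize fees: best is 13, kept {S5}.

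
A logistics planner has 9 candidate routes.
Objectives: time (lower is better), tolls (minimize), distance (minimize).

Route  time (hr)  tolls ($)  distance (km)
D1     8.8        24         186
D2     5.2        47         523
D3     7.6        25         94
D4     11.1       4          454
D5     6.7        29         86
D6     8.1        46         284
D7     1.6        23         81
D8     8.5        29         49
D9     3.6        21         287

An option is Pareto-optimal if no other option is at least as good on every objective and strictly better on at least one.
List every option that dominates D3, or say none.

D7: time 1.6≤7.6, tolls 23≤25, distance 81≤94 — dominates D3.
Others (D1, D2, D4, D5, D6, D8, D9) are each worse than D3 on at least one objective.

D7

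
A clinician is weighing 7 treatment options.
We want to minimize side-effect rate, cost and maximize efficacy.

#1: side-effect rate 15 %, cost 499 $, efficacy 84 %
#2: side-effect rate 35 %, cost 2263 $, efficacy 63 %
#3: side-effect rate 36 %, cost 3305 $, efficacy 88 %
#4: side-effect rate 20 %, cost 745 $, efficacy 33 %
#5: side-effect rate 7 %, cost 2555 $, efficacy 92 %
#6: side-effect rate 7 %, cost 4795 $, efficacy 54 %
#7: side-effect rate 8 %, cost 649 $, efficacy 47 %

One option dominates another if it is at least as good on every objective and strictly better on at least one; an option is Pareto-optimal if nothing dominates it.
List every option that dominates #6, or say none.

#5

#5: side-effect rate 7≤7, cost 2555≤4795, efficacy 92≥54 — dominates #6.
Others (#1, #2, #3, #4, #7) are each worse than #6 on at least one objective.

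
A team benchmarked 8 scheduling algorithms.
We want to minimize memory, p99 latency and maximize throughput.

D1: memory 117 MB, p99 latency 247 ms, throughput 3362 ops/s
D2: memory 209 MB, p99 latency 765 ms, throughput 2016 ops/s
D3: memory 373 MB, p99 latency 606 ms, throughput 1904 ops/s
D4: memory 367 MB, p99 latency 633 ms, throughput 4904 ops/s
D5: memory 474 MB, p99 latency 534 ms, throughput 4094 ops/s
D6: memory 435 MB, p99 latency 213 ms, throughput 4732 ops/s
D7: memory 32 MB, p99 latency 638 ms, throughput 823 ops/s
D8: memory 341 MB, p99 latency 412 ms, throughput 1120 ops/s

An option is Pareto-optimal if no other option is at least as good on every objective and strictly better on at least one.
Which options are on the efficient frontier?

D1, D4, D6, D7

D1: not dominated.
D2: dominated by D1 (memory 117≤209, p99 latency 247≤765, throughput 3362≥2016).
D3: dominated by D1 (memory 117≤373, p99 latency 247≤606, throughput 3362≥1904).
D4: not dominated (best throughput).
D5: dominated by D6 (memory 435≤474, p99 latency 213≤534, throughput 4732≥4094).
D6: not dominated (best p99 latency).
D7: not dominated (best memory).
D8: dominated by D1 (memory 117≤341, p99 latency 247≤412, throughput 3362≥1120).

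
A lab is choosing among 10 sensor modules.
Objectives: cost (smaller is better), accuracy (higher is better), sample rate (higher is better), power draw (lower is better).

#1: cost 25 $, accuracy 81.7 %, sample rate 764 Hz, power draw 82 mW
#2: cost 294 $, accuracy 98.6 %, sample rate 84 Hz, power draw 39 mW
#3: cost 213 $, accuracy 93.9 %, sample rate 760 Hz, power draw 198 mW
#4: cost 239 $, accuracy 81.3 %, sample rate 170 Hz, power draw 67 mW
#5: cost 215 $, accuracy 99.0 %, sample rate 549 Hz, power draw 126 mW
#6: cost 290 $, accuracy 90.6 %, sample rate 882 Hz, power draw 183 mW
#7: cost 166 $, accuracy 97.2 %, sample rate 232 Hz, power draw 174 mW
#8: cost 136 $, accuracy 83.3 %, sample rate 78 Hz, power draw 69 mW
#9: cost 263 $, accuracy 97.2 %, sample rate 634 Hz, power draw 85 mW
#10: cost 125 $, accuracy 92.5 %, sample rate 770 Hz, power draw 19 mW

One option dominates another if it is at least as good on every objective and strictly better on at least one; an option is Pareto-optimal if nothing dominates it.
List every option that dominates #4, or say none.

#10

#10: cost 125≤239, accuracy 92.5≥81.3, sample rate 770≥170, power draw 19≤67 — dominates #4.
Others (#1, #2, #3, #5, #6, #7, #8, #9) are each worse than #4 on at least one objective.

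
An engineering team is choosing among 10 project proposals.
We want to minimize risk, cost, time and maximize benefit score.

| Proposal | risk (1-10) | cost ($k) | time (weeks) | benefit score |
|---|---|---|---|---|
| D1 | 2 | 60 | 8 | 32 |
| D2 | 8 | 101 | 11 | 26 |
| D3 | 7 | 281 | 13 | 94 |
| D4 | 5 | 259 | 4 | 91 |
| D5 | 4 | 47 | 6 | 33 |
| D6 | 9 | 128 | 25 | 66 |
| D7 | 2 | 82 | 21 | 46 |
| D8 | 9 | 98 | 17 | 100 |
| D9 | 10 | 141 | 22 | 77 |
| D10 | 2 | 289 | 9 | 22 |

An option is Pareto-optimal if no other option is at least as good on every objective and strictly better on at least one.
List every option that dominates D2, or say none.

D1, D5

D1: risk 2≤8, cost 60≤101, time 8≤11, benefit score 32≥26 — dominates D2.
D5: risk 4≤8, cost 47≤101, time 6≤11, benefit score 33≥26 — dominates D2.
Others (D3, D4, D6, D7, D8, D9, D10) are each worse than D2 on at least one objective.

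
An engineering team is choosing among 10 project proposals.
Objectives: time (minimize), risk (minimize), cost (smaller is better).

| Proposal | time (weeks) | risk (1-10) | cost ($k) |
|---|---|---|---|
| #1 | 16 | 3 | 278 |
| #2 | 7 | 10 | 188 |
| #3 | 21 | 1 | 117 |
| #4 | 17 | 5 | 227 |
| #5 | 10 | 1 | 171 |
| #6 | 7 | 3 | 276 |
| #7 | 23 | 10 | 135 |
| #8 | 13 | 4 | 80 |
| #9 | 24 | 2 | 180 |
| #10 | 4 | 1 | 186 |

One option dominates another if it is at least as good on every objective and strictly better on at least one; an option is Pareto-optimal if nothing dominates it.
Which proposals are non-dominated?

#1: dominated by #5 (time 10≤16, risk 1≤3, cost 171≤278).
#2: dominated by #10 (time 4≤7, risk 1≤10, cost 186≤188).
#3: not dominated.
#4: dominated by #5 (time 10≤17, risk 1≤5, cost 171≤227).
#5: not dominated.
#6: dominated by #10 (time 4≤7, risk 1≤3, cost 186≤276).
#7: dominated by #3 (time 21≤23, risk 1≤10, cost 117≤135).
#8: not dominated (best cost).
#9: dominated by #3 (time 21≤24, risk 1≤2, cost 117≤180).
#10: not dominated (best time).

#3, #5, #8, #10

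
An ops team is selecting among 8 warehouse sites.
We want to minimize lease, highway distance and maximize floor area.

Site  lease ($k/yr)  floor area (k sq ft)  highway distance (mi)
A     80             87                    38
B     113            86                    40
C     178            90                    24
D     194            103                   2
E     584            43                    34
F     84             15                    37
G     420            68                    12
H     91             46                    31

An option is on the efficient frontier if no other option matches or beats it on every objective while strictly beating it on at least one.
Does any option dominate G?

Yes

D vs G: lease 194≤420, floor area 103≥68, highway distance 2≤12 — D is at least as good on every objective and strictly better on at least one, so D dominates G.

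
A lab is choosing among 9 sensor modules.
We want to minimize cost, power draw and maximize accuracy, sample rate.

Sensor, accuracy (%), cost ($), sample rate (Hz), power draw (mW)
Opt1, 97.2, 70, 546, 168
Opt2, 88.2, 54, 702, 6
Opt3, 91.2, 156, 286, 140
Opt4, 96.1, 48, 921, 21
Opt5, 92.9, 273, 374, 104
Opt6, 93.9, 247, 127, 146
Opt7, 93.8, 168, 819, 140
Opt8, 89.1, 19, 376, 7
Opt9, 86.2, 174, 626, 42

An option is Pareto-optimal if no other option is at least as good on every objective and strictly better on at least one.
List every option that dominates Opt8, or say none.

Opt1: worse on cost (70 vs 19).
Opt2: worse on accuracy (88.2 vs 89.1).
Opt3: worse on cost (156 vs 19).
Opt4: worse on cost (48 vs 19).
Opt5: worse on cost (273 vs 19).
Opt6: worse on cost (247 vs 19).
Opt7: worse on cost (168 vs 19).
Opt9: worse on accuracy (86.2 vs 89.1).
No option dominates Opt8.

none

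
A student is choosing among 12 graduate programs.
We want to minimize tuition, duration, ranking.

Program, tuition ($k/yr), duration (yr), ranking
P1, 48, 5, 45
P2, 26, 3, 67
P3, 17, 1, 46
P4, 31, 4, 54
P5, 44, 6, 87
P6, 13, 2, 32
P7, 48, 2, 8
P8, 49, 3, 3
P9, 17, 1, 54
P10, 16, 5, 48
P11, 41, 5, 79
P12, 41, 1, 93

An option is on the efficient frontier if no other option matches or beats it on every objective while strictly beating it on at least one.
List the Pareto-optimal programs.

P3, P6, P7, P8

P1: dominated by P6 (tuition 13≤48, duration 2≤5, ranking 32≤45).
P2: dominated by P3 (tuition 17≤26, duration 1≤3, ranking 46≤67).
P3: not dominated.
P4: dominated by P3 (tuition 17≤31, duration 1≤4, ranking 46≤54).
P5: dominated by P2 (tuition 26≤44, duration 3≤6, ranking 67≤87).
P6: not dominated (best tuition).
P7: not dominated.
P8: not dominated (best ranking).
P9: dominated by P3 (tuition 17≤17, duration 1≤1, ranking 46≤54).
P10: dominated by P6 (tuition 13≤16, duration 2≤5, ranking 32≤48).
P11: dominated by P2 (tuition 26≤41, duration 3≤5, ranking 67≤79).
P12: dominated by P3 (tuition 17≤41, duration 1≤1, ranking 46≤93).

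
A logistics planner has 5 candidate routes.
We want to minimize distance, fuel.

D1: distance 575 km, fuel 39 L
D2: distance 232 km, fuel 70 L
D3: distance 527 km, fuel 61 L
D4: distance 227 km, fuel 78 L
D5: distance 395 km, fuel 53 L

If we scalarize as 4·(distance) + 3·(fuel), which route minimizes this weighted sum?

D1: 4·575 + 3·39 = 2417
D2: 4·232 + 3·70 = 1138
D3: 4·527 + 3·61 = 2291
D4: 4·227 + 3·78 = 1142
D5: 4·395 + 3·53 = 1739
Lowest: D2 at 1138.

D2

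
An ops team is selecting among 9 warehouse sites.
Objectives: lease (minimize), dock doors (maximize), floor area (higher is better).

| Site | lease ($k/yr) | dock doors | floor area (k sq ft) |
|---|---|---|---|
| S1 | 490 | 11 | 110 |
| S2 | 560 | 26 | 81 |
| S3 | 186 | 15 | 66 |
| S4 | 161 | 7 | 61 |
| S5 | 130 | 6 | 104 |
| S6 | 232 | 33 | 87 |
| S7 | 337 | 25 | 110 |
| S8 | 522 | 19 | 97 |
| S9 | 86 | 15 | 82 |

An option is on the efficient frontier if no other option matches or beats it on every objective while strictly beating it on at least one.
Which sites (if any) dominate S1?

S7

S7: lease 337≤490, dock doors 25≥11, floor area 110≥110 — dominates S1.
Others (S2, S3, S4, S5, S6, S8, S9) are each worse than S1 on at least one objective.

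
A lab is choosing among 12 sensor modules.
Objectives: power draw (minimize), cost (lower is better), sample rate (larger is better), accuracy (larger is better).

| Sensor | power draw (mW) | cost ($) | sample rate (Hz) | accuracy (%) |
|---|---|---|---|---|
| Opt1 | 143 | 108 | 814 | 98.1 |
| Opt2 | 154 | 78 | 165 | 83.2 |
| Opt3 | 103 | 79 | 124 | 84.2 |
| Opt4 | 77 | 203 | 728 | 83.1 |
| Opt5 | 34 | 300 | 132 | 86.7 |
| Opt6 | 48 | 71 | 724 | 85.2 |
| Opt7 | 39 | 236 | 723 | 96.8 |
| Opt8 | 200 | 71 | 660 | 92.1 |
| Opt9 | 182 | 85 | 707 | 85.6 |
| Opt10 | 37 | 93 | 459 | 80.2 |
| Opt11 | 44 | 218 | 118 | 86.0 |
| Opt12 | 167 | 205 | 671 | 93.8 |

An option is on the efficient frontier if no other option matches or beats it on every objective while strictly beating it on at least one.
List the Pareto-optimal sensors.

Opt1: not dominated (best sample rate).
Opt2: dominated by Opt6 (power draw 48≤154, cost 71≤78, sample rate 724≥165, accuracy 85.2≥83.2).
Opt3: dominated by Opt6 (power draw 48≤103, cost 71≤79, sample rate 724≥124, accuracy 85.2≥84.2).
Opt4: not dominated.
Opt5: not dominated (best power draw).
Opt6: not dominated.
Opt7: not dominated.
Opt8: not dominated.
Opt9: not dominated.
Opt10: not dominated.
Opt11: not dominated.
Opt12: dominated by Opt1 (power draw 143≤167, cost 108≤205, sample rate 814≥671, accuracy 98.1≥93.8).

Opt1, Opt4, Opt5, Opt6, Opt7, Opt8, Opt9, Opt10, Opt11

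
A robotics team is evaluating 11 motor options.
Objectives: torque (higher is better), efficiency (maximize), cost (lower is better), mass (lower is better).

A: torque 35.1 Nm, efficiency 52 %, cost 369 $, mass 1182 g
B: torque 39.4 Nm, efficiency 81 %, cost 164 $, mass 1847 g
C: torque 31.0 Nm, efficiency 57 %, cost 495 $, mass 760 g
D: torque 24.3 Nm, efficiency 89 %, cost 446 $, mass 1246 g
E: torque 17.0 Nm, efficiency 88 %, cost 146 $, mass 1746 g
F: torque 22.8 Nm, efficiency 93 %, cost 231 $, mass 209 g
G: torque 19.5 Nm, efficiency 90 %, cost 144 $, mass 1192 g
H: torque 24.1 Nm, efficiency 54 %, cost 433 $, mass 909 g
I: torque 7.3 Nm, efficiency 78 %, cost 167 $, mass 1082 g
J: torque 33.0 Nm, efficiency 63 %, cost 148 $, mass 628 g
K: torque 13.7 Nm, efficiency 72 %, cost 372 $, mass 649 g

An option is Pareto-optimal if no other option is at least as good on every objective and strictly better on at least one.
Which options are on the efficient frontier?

A, B, D, F, G, I, J

A: not dominated.
B: not dominated (best torque).
C: dominated by J (torque 33.0≥31.0, efficiency 63≥57, cost 148≤495, mass 628≤760).
D: not dominated.
E: dominated by G (torque 19.5≥17.0, efficiency 90≥88, cost 144≤146, mass 1192≤1746).
F: not dominated (best efficiency).
G: not dominated (best cost).
H: dominated by J (torque 33.0≥24.1, efficiency 63≥54, cost 148≤433, mass 628≤909).
I: not dominated.
J: not dominated.
K: dominated by F (torque 22.8≥13.7, efficiency 93≥72, cost 231≤372, mass 209≤649).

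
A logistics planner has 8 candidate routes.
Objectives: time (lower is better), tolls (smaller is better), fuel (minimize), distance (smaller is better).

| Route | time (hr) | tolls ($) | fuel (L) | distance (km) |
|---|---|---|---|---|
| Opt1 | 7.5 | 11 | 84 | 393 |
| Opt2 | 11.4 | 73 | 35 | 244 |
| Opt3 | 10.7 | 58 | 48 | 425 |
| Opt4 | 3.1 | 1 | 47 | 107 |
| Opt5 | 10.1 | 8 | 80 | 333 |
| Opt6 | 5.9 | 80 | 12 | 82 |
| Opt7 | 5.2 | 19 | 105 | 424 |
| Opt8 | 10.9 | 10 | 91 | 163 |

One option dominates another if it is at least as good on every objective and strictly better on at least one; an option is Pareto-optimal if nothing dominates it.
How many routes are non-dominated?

Opt1: dominated by Opt4 (time 3.1≤7.5, tolls 1≤11, fuel 47≤84, distance 107≤393).
Opt2: not dominated.
Opt3: dominated by Opt4 (time 3.1≤10.7, tolls 1≤58, fuel 47≤48, distance 107≤425).
Opt4: not dominated (best time).
Opt5: dominated by Opt4 (time 3.1≤10.1, tolls 1≤8, fuel 47≤80, distance 107≤333).
Opt6: not dominated (best fuel).
Opt7: dominated by Opt4 (time 3.1≤5.2, tolls 1≤19, fuel 47≤105, distance 107≤424).
Opt8: dominated by Opt4 (time 3.1≤10.9, tolls 1≤10, fuel 47≤91, distance 107≤163).
Pareto-optimal: Opt2, Opt4, Opt6 → 3.

3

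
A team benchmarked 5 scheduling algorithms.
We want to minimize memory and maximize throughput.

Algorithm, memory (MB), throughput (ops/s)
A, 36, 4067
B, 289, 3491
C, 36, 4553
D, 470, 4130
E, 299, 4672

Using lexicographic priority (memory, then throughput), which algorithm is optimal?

First minimize memory: best is 36, kept {A, C}.
Then maximize throughput: best is 4553, kept {C}.

C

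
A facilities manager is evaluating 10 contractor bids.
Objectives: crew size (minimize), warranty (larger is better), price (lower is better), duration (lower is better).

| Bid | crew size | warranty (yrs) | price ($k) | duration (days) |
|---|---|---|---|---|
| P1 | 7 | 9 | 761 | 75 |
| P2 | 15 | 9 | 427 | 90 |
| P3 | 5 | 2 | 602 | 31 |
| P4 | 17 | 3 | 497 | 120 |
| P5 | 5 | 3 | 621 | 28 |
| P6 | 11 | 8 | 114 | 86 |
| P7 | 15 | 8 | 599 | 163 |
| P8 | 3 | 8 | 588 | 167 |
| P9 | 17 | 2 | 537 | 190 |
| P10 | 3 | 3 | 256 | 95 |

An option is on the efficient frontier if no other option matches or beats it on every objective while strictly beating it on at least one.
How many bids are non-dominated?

7

P1: not dominated.
P2: not dominated.
P3: not dominated.
P4: dominated by P2 (crew size 15≤17, warranty 9≥3, price 427≤497, duration 90≤120).
P5: not dominated (best duration).
P6: not dominated (best price).
P7: dominated by P2 (crew size 15≤15, warranty 9≥8, price 427≤599, duration 90≤163).
P8: not dominated.
P9: dominated by P2 (crew size 15≤17, warranty 9≥2, price 427≤537, duration 90≤190).
P10: not dominated.
Pareto-optimal: P1, P2, P3, P5, P6, P8, P10 → 7.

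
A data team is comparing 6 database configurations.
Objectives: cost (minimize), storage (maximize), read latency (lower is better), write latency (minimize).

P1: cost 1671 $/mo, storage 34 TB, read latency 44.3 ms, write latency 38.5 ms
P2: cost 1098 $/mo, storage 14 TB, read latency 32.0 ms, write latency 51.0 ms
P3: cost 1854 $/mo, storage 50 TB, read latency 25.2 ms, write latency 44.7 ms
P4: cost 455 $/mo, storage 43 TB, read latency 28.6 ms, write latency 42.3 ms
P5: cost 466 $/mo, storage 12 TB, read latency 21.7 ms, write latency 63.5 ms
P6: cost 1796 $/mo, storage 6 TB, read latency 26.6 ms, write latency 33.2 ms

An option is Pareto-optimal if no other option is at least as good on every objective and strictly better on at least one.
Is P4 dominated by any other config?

No

P1: worse on cost (1671 vs 455).
P2: worse on cost (1098 vs 455).
P3: worse on cost (1854 vs 455).
P5: worse on cost (466 vs 455).
P6: worse on cost (1796 vs 455).
No option is at least as good as P4 on every objective and strictly better on one.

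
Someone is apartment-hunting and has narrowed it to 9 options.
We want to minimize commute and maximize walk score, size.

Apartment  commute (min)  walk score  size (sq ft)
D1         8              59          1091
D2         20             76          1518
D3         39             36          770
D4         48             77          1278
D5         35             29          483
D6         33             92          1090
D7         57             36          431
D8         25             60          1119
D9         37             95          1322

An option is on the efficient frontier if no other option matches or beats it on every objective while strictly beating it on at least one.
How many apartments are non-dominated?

D1: not dominated (best commute).
D2: not dominated (best size).
D3: dominated by D1 (commute 8≤39, walk score 59≥36, size 1091≥770).
D4: dominated by D9 (commute 37≤48, walk score 95≥77, size 1322≥1278).
D5: dominated by D1 (commute 8≤35, walk score 59≥29, size 1091≥483).
D6: not dominated.
D7: dominated by D1 (commute 8≤57, walk score 59≥36, size 1091≥431).
D8: dominated by D2 (commute 20≤25, walk score 76≥60, size 1518≥1119).
D9: not dominated (best walk score).
Pareto-optimal: D1, D2, D6, D9 → 4.

4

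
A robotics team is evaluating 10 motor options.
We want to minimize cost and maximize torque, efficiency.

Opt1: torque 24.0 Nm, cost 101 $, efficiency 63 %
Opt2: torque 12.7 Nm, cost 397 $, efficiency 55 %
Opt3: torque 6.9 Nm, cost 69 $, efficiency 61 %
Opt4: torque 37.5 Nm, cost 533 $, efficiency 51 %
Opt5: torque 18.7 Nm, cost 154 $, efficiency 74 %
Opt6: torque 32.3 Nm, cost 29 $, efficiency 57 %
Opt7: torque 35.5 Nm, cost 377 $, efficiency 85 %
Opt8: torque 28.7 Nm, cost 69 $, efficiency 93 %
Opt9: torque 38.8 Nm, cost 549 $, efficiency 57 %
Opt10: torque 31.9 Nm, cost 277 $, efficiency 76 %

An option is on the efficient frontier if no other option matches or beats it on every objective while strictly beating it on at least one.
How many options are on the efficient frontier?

Opt1: dominated by Opt8 (torque 28.7≥24.0, cost 69≤101, efficiency 93≥63).
Opt2: dominated by Opt1 (torque 24.0≥12.7, cost 101≤397, efficiency 63≥55).
Opt3: dominated by Opt8 (torque 28.7≥6.9, cost 69≤69, efficiency 93≥61).
Opt4: not dominated.
Opt5: dominated by Opt8 (torque 28.7≥18.7, cost 69≤154, efficiency 93≥74).
Opt6: not dominated (best cost).
Opt7: not dominated.
Opt8: not dominated (best efficiency).
Opt9: not dominated (best torque).
Opt10: not dominated.
Pareto-optimal: Opt4, Opt6, Opt7, Opt8, Opt9, Opt10 → 6.

6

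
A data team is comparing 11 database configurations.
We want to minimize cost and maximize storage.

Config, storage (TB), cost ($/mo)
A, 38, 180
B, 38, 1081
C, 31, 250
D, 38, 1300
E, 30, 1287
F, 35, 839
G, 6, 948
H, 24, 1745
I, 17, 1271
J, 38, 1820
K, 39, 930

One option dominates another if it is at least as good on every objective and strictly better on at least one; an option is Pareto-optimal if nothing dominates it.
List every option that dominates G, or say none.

A, C, F, K

A: storage 38≥6, cost 180≤948 — dominates G.
C: storage 31≥6, cost 250≤948 — dominates G.
F: storage 35≥6, cost 839≤948 — dominates G.
K: storage 39≥6, cost 930≤948 — dominates G.
Others (B, D, E, H, I, J) are each worse than G on at least one objective.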